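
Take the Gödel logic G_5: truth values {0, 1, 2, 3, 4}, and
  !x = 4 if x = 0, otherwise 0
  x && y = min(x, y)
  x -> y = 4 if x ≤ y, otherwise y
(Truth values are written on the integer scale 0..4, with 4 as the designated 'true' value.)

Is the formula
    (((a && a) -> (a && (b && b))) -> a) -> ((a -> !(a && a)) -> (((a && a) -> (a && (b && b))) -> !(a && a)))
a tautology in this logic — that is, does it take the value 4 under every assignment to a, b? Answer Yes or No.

Yes

At a = 4, b = 2, for instance:
a && a = 4 && 4 = 4
b && b = 2 && 2 = 2
a && (b && b) = 4 && 2 = 2
(a && a) -> (a && (b && b)) = 4 -> 2 = 2
((a && a) -> (a && (b && b))) -> a = 2 -> 4 = 4
a && a = 4 && 4 = 4
!(a && a) = !4 = 0
a -> !(a && a) = 4 -> 0 = 0
((a && a) -> (a && (b && b))) -> !(a && a) = 2 -> 0 = 0
(a -> !(a && a)) -> (((a && a) -> (a && (b && b))) -> !(a && a)) = 0 -> 0 = 4
(((a && a) -> (a && (b && b))) -> a) -> ((a -> !(a && a)) -> (((a && a) -> (a && (b && b))) -> !(a && a))) = 4 -> 4 = 4
and checking the remaining 24 assignments likewise gives ≥ 4 in every case.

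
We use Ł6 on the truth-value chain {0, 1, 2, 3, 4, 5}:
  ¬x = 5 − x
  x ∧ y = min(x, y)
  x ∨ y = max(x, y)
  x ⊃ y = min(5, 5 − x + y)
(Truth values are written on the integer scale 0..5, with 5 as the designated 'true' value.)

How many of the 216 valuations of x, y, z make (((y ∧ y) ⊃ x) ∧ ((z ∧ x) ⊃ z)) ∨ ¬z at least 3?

value 5: 141 assignments (counts)
value 4: 35 assignments (counts)
value 3: 22 assignments (counts)
value 2: 12 assignments
value 1: 5 assignments
value 0: 1 assignment
So 198 of the 216 assignments meet the threshold.

198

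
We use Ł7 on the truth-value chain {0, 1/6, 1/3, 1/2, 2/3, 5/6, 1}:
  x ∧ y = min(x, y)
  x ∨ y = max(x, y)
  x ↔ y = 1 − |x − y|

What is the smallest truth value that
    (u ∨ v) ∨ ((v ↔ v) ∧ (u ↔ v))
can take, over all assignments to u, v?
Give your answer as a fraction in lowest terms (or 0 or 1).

Take u = 0, v = 1/2:
u ∨ v = 0 ∨ 1/2 = 1/2
v ↔ v = 1/2 ↔ 1/2 = 1
u ↔ v = 0 ↔ 1/2 = 1/2
(v ↔ v) ∧ (u ↔ v) = 1 ∧ 1/2 = 1/2
(u ∨ v) ∨ ((v ↔ v) ∧ (u ↔ v)) = 1/2 ∨ 1/2 = 1/2
No assignment yields a value below 1/2, so this is the minimum.

1/2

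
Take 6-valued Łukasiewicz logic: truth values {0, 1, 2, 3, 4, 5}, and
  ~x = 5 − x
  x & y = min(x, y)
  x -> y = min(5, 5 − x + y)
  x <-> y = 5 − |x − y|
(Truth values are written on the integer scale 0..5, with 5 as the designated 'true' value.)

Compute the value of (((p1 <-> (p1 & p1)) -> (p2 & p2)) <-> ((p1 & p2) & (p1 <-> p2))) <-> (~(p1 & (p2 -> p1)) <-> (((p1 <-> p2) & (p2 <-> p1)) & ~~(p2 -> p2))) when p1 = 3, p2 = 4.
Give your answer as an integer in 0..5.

4

p1 & p1 = 3 & 3 = 3
p1 <-> (p1 & p1) = 3 <-> 3 = 5
p2 & p2 = 4 & 4 = 4
(p1 <-> (p1 & p1)) -> (p2 & p2) = 5 -> 4 = 4
p1 & p2 = 3 & 4 = 3
p1 <-> p2 = 3 <-> 4 = 4
(p1 & p2) & (p1 <-> p2) = 3 & 4 = 3
((p1 <-> (p1 & p1)) -> (p2 & p2)) <-> ((p1 & p2) & (p1 <-> p2)) = 4 <-> 3 = 4
p2 -> p1 = 4 -> 3 = 4
p1 & (p2 -> p1) = 3 & 4 = 3
~(p1 & (p2 -> p1)) = ~3 = 2
p1 <-> p2 = 3 <-> 4 = 4
p2 <-> p1 = 4 <-> 3 = 4
(p1 <-> p2) & (p2 <-> p1) = 4 & 4 = 4
p2 -> p2 = 4 -> 4 = 5
~(p2 -> p2) = ~5 = 0
~~(p2 -> p2) = ~0 = 5
((p1 <-> p2) & (p2 <-> p1)) & ~~(p2 -> p2) = 4 & 5 = 4
~(p1 & (p2 -> p1)) <-> (((p1 <-> p2) & (p2 <-> p1)) & ~~(p2 -> p2)) = 2 <-> 4 = 3
(((p1 <-> (p1 & p1)) -> (p2 & p2)) <-> ((p1 & p2) & (p1 <-> p2))) <-> (~(p1 & (p2 -> p1)) <-> (((p1 <-> p2) & (p2 <-> p1)) & ~~(p2 -> p2))) = 4 <-> 3 = 4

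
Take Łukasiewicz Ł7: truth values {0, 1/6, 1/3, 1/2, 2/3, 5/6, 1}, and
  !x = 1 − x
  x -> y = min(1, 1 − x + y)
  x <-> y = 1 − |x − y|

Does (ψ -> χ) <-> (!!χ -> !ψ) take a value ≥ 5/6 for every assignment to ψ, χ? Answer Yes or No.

Counterexample: take ψ = 1/3, χ = 0.
ψ -> χ = 1/3 -> 0 = 2/3
!χ = !0 = 1
!!χ = !1 = 0
!ψ = !1/3 = 2/3
!!χ -> !ψ = 0 -> 2/3 = 1
(ψ -> χ) <-> (!!χ -> !ψ) = 2/3 <-> 1 = 2/3
This gives 2/3, which is below 5/6.

No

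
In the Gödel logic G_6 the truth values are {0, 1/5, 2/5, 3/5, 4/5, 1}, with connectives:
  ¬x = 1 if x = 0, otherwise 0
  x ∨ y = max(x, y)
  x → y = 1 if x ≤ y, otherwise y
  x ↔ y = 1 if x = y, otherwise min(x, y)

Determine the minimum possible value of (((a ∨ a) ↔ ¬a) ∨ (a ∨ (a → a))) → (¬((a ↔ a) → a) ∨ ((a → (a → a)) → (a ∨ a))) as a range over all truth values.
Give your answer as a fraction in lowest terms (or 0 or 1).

Take a = 1/5:
a ∨ a = 1/5 ∨ 1/5 = 1/5
¬a = ¬1/5 = 0
(a ∨ a) ↔ ¬a = 1/5 ↔ 0 = 0
a → a = 1/5 → 1/5 = 1
a ∨ (a → a) = 1/5 ∨ 1 = 1
((a ∨ a) ↔ ¬a) ∨ (a ∨ (a → a)) = 0 ∨ 1 = 1
a ↔ a = 1/5 ↔ 1/5 = 1
(a ↔ a) → a = 1 → 1/5 = 1/5
¬((a ↔ a) → a) = ¬1/5 = 0
a → a = 1/5 → 1/5 = 1
a → (a → a) = 1/5 → 1 = 1
a ∨ a = 1/5 ∨ 1/5 = 1/5
(a → (a → a)) → (a ∨ a) = 1 → 1/5 = 1/5
¬((a ↔ a) → a) ∨ ((a → (a → a)) → (a ∨ a)) = 0 ∨ 1/5 = 1/5
(((a ∨ a) ↔ ¬a) ∨ (a ∨ (a → a))) → (¬((a ↔ a) → a) ∨ ((a → (a → a)) → (a ∨ a))) = 1 → 1/5 = 1/5
No assignment yields a value below 1/5, so this is the minimum.

1/5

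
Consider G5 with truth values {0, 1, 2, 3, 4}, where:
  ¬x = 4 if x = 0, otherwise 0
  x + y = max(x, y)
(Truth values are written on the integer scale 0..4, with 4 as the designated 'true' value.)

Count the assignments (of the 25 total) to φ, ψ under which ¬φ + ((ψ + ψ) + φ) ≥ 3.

value 4: 13 assignments (counts)
value 3: 6 assignments (counts)
value 2: 4 assignments
value 1: 2 assignments
So 19 of the 25 assignments meet the threshold.

19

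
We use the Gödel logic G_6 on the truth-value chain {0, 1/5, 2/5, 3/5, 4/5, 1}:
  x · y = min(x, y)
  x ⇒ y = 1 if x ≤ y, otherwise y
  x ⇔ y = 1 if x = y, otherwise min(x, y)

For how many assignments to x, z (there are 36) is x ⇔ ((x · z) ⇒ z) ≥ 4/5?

12

value 1: 6 assignments (counts)
value 4/5: 6 assignments (counts)
value 3/5: 6 assignments
value 2/5: 6 assignments
value 1/5: 6 assignments
value 0: 6 assignments
So 12 of the 36 assignments meet the threshold.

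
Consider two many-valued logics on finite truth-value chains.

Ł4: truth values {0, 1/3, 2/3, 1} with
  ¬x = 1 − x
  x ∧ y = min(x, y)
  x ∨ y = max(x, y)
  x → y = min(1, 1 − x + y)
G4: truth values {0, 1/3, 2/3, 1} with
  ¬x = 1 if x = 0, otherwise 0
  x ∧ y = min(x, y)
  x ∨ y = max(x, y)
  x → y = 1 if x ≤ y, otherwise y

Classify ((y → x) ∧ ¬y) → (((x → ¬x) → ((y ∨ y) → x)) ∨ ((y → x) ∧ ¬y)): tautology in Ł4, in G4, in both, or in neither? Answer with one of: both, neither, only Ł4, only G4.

both

In Ł4: every assignment gives 1 — tautology.
In G4: every assignment gives 1 — tautology.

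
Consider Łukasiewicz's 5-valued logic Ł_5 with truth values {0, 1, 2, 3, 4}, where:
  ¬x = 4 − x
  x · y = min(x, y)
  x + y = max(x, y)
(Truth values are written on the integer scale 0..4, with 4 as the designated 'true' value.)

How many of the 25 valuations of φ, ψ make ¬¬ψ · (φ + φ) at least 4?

1

value 4: 1 assignment (counts)
value 3: 3 assignments
value 2: 5 assignments
value 1: 7 assignments
value 0: 9 assignments
So 1 of the 25 assignments meets the threshold.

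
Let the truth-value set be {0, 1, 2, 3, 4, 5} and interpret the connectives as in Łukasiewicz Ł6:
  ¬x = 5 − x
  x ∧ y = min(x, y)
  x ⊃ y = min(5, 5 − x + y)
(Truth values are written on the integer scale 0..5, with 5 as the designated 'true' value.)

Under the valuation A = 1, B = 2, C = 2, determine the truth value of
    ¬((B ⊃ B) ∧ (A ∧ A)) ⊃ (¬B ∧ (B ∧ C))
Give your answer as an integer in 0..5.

3

B ⊃ B = 2 ⊃ 2 = 5
A ∧ A = 1 ∧ 1 = 1
(B ⊃ B) ∧ (A ∧ A) = 5 ∧ 1 = 1
¬((B ⊃ B) ∧ (A ∧ A)) = ¬1 = 4
¬B = ¬2 = 3
B ∧ C = 2 ∧ 2 = 2
¬B ∧ (B ∧ C) = 3 ∧ 2 = 2
¬((B ⊃ B) ∧ (A ∧ A)) ⊃ (¬B ∧ (B ∧ C)) = 4 ⊃ 2 = 3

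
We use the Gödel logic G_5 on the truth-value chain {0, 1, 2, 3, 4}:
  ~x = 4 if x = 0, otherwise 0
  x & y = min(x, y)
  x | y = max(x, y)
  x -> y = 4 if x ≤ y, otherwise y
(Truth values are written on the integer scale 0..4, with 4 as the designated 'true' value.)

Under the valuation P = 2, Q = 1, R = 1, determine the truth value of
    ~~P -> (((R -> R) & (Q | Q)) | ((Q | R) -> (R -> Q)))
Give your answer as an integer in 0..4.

~P = ~2 = 0
~~P = ~0 = 4
R -> R = 1 -> 1 = 4
Q | Q = 1 | 1 = 1
(R -> R) & (Q | Q) = 4 & 1 = 1
Q | R = 1 | 1 = 1
R -> Q = 1 -> 1 = 4
(Q | R) -> (R -> Q) = 1 -> 4 = 4
((R -> R) & (Q | Q)) | ((Q | R) -> (R -> Q)) = 1 | 4 = 4
~~P -> (((R -> R) & (Q | Q)) | ((Q | R) -> (R -> Q))) = 4 -> 4 = 4

4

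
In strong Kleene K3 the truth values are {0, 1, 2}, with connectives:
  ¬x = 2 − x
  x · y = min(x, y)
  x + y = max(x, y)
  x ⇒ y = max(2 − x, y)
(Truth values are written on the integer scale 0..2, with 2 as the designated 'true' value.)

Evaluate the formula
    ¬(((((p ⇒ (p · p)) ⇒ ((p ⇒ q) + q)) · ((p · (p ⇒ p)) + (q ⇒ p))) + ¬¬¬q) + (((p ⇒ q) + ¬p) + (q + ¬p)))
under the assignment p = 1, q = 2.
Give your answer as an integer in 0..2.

0

p · p = 1 · 1 = 1
p ⇒ (p · p) = 1 ⇒ 1 = 1
p ⇒ q = 1 ⇒ 2 = 2
(p ⇒ q) + q = 2 + 2 = 2
(p ⇒ (p · p)) ⇒ ((p ⇒ q) + q) = 1 ⇒ 2 = 2
p ⇒ p = 1 ⇒ 1 = 1
p · (p ⇒ p) = 1 · 1 = 1
q ⇒ p = 2 ⇒ 1 = 1
(p · (p ⇒ p)) + (q ⇒ p) = 1 + 1 = 1
((p ⇒ (p · p)) ⇒ ((p ⇒ q) + q)) · ((p · (p ⇒ p)) + (q ⇒ p)) = 2 · 1 = 1
¬q = ¬2 = 0
¬¬q = ¬0 = 2
¬¬¬q = ¬2 = 0
(((p ⇒ (p · p)) ⇒ ((p ⇒ q) + q)) · ((p · (p ⇒ p)) + (q ⇒ p))) + ¬¬¬q = 1 + 0 = 1
p ⇒ q = 1 ⇒ 2 = 2
¬p = ¬1 = 1
(p ⇒ q) + ¬p = 2 + 1 = 2
¬p = ¬1 = 1
q + ¬p = 2 + 1 = 2
((p ⇒ q) + ¬p) + (q + ¬p) = 2 + 2 = 2
((((p ⇒ (p · p)) ⇒ ((p ⇒ q) + q)) · ((p · (p ⇒ p)) + (q ⇒ p))) + ¬¬¬q) + (((p ⇒ q) + ¬p) + (q + ¬p)) = 1 + 2 = 2
¬(((((p ⇒ (p · p)) ⇒ ((p ⇒ q) + q)) · ((p · (p ⇒ p)) + (q ⇒ p))) + ¬¬¬q) + (((p ⇒ q) + ¬p) + (q + ¬p))) = ¬2 = 0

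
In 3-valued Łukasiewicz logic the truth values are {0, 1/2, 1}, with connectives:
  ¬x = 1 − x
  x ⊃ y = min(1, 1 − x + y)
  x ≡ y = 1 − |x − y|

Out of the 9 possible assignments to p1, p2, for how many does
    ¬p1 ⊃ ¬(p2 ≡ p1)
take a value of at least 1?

6

p1 = 0, p2 = 0 ↦ 0  <
p1 = 0, p2 = 1/2 ↦ 1/2  <
p1 = 0, p2 = 1 ↦ 1  ≥
p1 = 1/2, p2 = 0 ↦ 1  ≥
p1 = 1/2, p2 = 1/2 ↦ 1/2  <
p1 = 1/2, p2 = 1 ↦ 1  ≥
p1 = 1, p2 = 0 ↦ 1  ≥
p1 = 1, p2 = 1/2 ↦ 1  ≥
p1 = 1, p2 = 1 ↦ 1  ≥
So 6 of the 9 assignments meet the threshold.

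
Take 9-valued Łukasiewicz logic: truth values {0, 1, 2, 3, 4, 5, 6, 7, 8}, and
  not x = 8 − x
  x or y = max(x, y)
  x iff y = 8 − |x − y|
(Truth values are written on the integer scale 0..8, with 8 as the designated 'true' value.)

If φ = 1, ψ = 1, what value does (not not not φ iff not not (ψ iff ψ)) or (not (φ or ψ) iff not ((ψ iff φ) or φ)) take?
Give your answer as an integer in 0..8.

not φ = not 1 = 7
not not φ = not 7 = 1
not not not φ = not 1 = 7
ψ iff ψ = 1 iff 1 = 8
not (ψ iff ψ) = not 8 = 0
not not (ψ iff ψ) = not 0 = 8
not not not φ iff not not (ψ iff ψ) = 7 iff 8 = 7
φ or ψ = 1 or 1 = 1
not (φ or ψ) = not 1 = 7
ψ iff φ = 1 iff 1 = 8
(ψ iff φ) or φ = 8 or 1 = 8
not ((ψ iff φ) or φ) = not 8 = 0
not (φ or ψ) iff not ((ψ iff φ) or φ) = 7 iff 0 = 1
(not not not φ iff not not (ψ iff ψ)) or (not (φ or ψ) iff not ((ψ iff φ) or φ)) = 7 or 1 = 7

7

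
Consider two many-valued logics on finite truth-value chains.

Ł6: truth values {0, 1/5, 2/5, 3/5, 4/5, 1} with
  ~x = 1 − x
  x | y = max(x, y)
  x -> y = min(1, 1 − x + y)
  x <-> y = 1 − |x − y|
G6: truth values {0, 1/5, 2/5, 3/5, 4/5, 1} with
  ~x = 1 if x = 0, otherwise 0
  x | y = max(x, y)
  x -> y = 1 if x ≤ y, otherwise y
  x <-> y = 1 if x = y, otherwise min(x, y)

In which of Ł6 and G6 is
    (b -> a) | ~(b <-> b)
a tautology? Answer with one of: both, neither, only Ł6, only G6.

In Ł6: at a = 0, b = 1/5 the value is 4/5 — not a tautology.
In G6: at a = 0, b = 1/5 the value is 0 — not a tautology.

neither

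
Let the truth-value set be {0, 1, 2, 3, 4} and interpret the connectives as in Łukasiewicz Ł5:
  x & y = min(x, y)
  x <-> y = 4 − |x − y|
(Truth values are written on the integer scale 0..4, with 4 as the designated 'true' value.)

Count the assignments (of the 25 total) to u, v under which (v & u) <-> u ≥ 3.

19

value 4: 15 assignments (counts)
value 3: 4 assignments (counts)
value 2: 3 assignments
value 1: 2 assignments
value 0: 1 assignment
So 19 of the 25 assignments meet the threshold.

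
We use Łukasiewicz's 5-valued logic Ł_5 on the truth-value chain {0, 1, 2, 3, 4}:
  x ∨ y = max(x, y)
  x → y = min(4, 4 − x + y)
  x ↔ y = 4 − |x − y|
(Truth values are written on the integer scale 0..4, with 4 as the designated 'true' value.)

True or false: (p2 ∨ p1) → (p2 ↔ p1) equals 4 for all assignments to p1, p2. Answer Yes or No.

Counterexample: take p1 = 0, p2 = 3.
p2 ∨ p1 = 3 ∨ 0 = 3
p2 ↔ p1 = 3 ↔ 0 = 1
(p2 ∨ p1) → (p2 ↔ p1) = 3 → 1 = 2
This gives 2 ≠ 4.

No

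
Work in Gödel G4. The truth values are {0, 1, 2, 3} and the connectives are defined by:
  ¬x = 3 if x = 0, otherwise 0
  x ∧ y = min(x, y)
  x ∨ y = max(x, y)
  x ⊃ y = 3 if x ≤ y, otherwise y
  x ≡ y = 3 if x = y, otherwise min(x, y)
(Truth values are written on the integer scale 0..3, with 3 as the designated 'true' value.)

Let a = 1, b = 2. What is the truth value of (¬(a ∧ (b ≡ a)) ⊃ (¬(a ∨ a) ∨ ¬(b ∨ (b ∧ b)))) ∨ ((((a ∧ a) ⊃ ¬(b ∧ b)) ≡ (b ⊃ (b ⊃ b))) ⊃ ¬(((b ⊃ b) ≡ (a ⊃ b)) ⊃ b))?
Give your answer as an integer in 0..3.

b ≡ a = 2 ≡ 1 = 1
a ∧ (b ≡ a) = 1 ∧ 1 = 1
¬(a ∧ (b ≡ a)) = ¬1 = 0
a ∨ a = 1 ∨ 1 = 1
¬(a ∨ a) = ¬1 = 0
b ∧ b = 2 ∧ 2 = 2
b ∨ (b ∧ b) = 2 ∨ 2 = 2
¬(b ∨ (b ∧ b)) = ¬2 = 0
¬(a ∨ a) ∨ ¬(b ∨ (b ∧ b)) = 0 ∨ 0 = 0
¬(a ∧ (b ≡ a)) ⊃ (¬(a ∨ a) ∨ ¬(b ∨ (b ∧ b))) = 0 ⊃ 0 = 3
a ∧ a = 1 ∧ 1 = 1
b ∧ b = 2 ∧ 2 = 2
¬(b ∧ b) = ¬2 = 0
(a ∧ a) ⊃ ¬(b ∧ b) = 1 ⊃ 0 = 0
b ⊃ b = 2 ⊃ 2 = 3
b ⊃ (b ⊃ b) = 2 ⊃ 3 = 3
((a ∧ a) ⊃ ¬(b ∧ b)) ≡ (b ⊃ (b ⊃ b)) = 0 ≡ 3 = 0
b ⊃ b = 2 ⊃ 2 = 3
a ⊃ b = 1 ⊃ 2 = 3
(b ⊃ b) ≡ (a ⊃ b) = 3 ≡ 3 = 3
((b ⊃ b) ≡ (a ⊃ b)) ⊃ b = 3 ⊃ 2 = 2
¬(((b ⊃ b) ≡ (a ⊃ b)) ⊃ b) = ¬2 = 0
(((a ∧ a) ⊃ ¬(b ∧ b)) ≡ (b ⊃ (b ⊃ b))) ⊃ ¬(((b ⊃ b) ≡ (a ⊃ b)) ⊃ b) = 0 ⊃ 0 = 3
(¬(a ∧ (b ≡ a)) ⊃ (¬(a ∨ a) ∨ ¬(b ∨ (b ∧ b)))) ∨ ((((a ∧ a) ⊃ ¬(b ∧ b)) ≡ (b ⊃ (b ⊃ b))) ⊃ ¬(((b ⊃ b) ≡ (a ⊃ b)) ⊃ b)) = 3 ∨ 3 = 3

3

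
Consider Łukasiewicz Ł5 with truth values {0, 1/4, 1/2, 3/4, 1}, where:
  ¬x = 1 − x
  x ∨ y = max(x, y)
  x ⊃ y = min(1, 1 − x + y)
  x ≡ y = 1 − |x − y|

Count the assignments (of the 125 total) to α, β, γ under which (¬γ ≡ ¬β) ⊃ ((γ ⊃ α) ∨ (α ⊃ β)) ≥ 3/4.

125

value 1: 125 assignments (counts)
So 125 of the 125 assignments meet the threshold.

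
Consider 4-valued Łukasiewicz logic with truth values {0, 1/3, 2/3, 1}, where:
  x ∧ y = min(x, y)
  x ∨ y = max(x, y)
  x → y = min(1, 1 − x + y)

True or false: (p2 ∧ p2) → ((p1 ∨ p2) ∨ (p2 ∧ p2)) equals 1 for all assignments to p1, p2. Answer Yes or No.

Yes

p1 = 0, p2 = 0 ↦ 1
p1 = 0, p2 = 1/3 ↦ 1
p1 = 0, p2 = 2/3 ↦ 1
p1 = 0, p2 = 1 ↦ 1
p1 = 1/3, p2 = 0 ↦ 1
p1 = 1/3, p2 = 1/3 ↦ 1
p1 = 1/3, p2 = 2/3 ↦ 1
p1 = 1/3, p2 = 1 ↦ 1
p1 = 2/3, p2 = 0 ↦ 1
p1 = 2/3, p2 = 1/3 ↦ 1
p1 = 2/3, p2 = 2/3 ↦ 1
p1 = 2/3, p2 = 1 ↦ 1
p1 = 1, p2 = 0 ↦ 1
p1 = 1, p2 = 1/3 ↦ 1
p1 = 1, p2 = 2/3 ↦ 1
p1 = 1, p2 = 1 ↦ 1
Every assignment gives a value ≥ 1.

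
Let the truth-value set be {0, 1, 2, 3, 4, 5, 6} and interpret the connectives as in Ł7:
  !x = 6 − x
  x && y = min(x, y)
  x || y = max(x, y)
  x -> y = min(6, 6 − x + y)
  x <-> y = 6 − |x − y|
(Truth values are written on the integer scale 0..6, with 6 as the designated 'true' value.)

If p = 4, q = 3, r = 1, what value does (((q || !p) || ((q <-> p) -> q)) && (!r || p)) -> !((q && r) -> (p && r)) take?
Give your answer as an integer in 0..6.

2

!p = !4 = 2
q || !p = 3 || 2 = 3
q <-> p = 3 <-> 4 = 5
(q <-> p) -> q = 5 -> 3 = 4
(q || !p) || ((q <-> p) -> q) = 3 || 4 = 4
!r = !1 = 5
!r || p = 5 || 4 = 5
((q || !p) || ((q <-> p) -> q)) && (!r || p) = 4 && 5 = 4
q && r = 3 && 1 = 1
p && r = 4 && 1 = 1
(q && r) -> (p && r) = 1 -> 1 = 6
!((q && r) -> (p && r)) = !6 = 0
(((q || !p) || ((q <-> p) -> q)) && (!r || p)) -> !((q && r) -> (p && r)) = 4 -> 0 = 2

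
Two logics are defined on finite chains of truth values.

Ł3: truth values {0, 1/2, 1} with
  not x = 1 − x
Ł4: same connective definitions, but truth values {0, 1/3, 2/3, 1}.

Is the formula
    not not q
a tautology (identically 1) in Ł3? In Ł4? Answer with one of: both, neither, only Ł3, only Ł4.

neither

In Ł3: at q = 0 the value is 0 — not a tautology.
In Ł4: at q = 0 the value is 0 — not a tautology.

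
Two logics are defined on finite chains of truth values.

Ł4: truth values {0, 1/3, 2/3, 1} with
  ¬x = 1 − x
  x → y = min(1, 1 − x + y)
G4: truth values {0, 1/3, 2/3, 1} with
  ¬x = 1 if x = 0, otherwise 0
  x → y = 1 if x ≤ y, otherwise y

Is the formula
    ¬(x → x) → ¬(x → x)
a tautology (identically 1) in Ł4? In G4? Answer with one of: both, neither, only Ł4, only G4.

In Ł4: every assignment gives 1 — tautology.
In G4: every assignment gives 1 — tautology.

both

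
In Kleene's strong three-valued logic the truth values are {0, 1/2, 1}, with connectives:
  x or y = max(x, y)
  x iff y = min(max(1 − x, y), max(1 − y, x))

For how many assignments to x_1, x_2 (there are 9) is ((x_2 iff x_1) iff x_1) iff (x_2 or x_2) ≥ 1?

x_1 = 0, x_2 = 0 ↦ 1  ≥
x_1 = 0, x_2 = 1/2 ↦ 1/2  <
x_1 = 0, x_2 = 1 ↦ 1  ≥
x_1 = 1/2, x_2 = 0 ↦ 1/2  <
x_1 = 1/2, x_2 = 1/2 ↦ 1/2  <
x_1 = 1/2, x_2 = 1 ↦ 1/2  <
x_1 = 1, x_2 = 0 ↦ 1  ≥
x_1 = 1, x_2 = 1/2 ↦ 1/2  <
x_1 = 1, x_2 = 1 ↦ 1  ≥
So 4 of the 9 assignments meet the threshold.

4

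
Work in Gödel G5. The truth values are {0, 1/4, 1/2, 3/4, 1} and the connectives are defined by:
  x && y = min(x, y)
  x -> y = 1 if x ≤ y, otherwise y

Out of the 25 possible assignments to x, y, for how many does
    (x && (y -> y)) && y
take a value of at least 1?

1

value 1: 1 assignment (counts)
value 3/4: 3 assignments
value 1/2: 5 assignments
value 1/4: 7 assignments
value 0: 9 assignments
So 1 of the 25 assignments meets the threshold.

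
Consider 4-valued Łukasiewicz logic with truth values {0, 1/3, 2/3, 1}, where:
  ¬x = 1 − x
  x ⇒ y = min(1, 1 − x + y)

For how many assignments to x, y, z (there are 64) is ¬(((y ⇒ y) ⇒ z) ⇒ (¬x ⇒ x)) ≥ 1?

value 1: 4 assignments (counts)
value 2/3: 4 assignments
value 1/3: 8 assignments
value 0: 48 assignments
So 4 of the 64 assignments meet the threshold.

4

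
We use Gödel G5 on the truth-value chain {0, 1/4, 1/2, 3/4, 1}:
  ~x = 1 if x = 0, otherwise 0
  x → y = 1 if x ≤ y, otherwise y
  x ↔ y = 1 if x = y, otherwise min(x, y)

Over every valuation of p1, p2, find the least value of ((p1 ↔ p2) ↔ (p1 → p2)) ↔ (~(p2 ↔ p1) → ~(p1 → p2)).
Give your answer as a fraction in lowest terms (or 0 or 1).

1/4

Take p1 = 1/4, p2 = 1/2:
p1 ↔ p2 = 1/4 ↔ 1/2 = 1/4
p1 → p2 = 1/4 → 1/2 = 1
(p1 ↔ p2) ↔ (p1 → p2) = 1/4 ↔ 1 = 1/4
p2 ↔ p1 = 1/2 ↔ 1/4 = 1/4
~(p2 ↔ p1) = ~1/4 = 0
p1 → p2 = 1/4 → 1/2 = 1
~(p1 → p2) = ~1 = 0
~(p2 ↔ p1) → ~(p1 → p2) = 0 → 0 = 1
((p1 ↔ p2) ↔ (p1 → p2)) ↔ (~(p2 ↔ p1) → ~(p1 → p2)) = 1/4 ↔ 1 = 1/4
No assignment yields a value below 1/4, so this is the minimum.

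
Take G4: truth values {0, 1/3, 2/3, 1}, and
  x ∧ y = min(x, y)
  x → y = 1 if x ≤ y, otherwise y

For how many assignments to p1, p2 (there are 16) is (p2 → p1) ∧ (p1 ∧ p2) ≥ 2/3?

p1 = 0, p2 = 0 ↦ 0  <
p1 = 0, p2 = 1/3 ↦ 0  <
p1 = 0, p2 = 2/3 ↦ 0  <
p1 = 0, p2 = 1 ↦ 0  <
p1 = 1/3, p2 = 0 ↦ 0  <
p1 = 1/3, p2 = 1/3 ↦ 1/3  <
p1 = 1/3, p2 = 2/3 ↦ 1/3  <
p1 = 1/3, p2 = 1 ↦ 1/3  <
p1 = 2/3, p2 = 0 ↦ 0  <
p1 = 2/3, p2 = 1/3 ↦ 1/3  <
p1 = 2/3, p2 = 2/3 ↦ 2/3  ≥
p1 = 2/3, p2 = 1 ↦ 2/3  ≥
p1 = 1, p2 = 0 ↦ 0  <
p1 = 1, p2 = 1/3 ↦ 1/3  <
p1 = 1, p2 = 2/3 ↦ 2/3  ≥
p1 = 1, p2 = 1 ↦ 1  ≥
So 4 of the 16 assignments meet the threshold.

4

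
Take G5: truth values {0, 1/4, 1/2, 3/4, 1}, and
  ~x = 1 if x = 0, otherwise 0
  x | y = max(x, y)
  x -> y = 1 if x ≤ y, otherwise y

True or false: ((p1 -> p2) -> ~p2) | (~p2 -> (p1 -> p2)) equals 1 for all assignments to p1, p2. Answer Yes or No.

At p1 = 1/4, p2 = 0, for instance:
p1 -> p2 = 1/4 -> 0 = 0
~p2 = ~0 = 1
(p1 -> p2) -> ~p2 = 0 -> 1 = 1
~p2 -> (p1 -> p2) = 1 -> 0 = 0
((p1 -> p2) -> ~p2) | (~p2 -> (p1 -> p2)) = 1 | 0 = 1
and checking the remaining 24 assignments likewise gives ≥ 1 in every case.

Yes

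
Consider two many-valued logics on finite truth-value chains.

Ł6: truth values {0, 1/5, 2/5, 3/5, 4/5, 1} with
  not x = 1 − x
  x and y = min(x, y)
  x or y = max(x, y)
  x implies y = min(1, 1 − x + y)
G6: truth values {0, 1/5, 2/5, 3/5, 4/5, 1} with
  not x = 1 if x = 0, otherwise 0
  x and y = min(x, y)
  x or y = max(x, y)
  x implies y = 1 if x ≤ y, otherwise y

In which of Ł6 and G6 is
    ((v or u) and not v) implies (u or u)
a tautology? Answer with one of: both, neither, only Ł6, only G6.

only G6

In Ł6: at u = 0, v = 1/5 the value is 4/5 — not a tautology.
In G6: every assignment gives 1 — tautology.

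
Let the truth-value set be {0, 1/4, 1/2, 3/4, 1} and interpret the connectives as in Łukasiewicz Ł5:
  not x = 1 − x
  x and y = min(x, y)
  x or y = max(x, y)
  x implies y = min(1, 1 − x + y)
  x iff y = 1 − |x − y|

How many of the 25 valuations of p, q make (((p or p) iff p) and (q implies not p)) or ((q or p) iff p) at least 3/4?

value 1: 21 assignments (counts)
value 3/4: 3 assignments (counts)
value 1/2: 1 assignment
So 24 of the 25 assignments meet the threshold.

24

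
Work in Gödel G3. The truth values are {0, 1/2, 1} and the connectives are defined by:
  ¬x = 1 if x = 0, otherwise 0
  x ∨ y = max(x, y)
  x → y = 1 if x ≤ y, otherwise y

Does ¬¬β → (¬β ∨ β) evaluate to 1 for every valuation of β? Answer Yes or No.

No

Counterexample: take β = 1/2.
¬β = ¬1/2 = 0
¬¬β = ¬0 = 1
¬β = ¬1/2 = 0
¬β ∨ β = 0 ∨ 1/2 = 1/2
¬¬β → (¬β ∨ β) = 1 → 1/2 = 1/2
This gives 1/2 ≠ 1.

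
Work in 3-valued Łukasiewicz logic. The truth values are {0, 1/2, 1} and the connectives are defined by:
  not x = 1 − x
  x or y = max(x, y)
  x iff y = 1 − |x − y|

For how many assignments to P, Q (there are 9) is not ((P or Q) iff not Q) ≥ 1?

4

P = 0, Q = 0 ↦ 1  ≥
P = 0, Q = 1/2 ↦ 0  <
P = 0, Q = 1 ↦ 1  ≥
P = 1/2, Q = 0 ↦ 1/2  <
P = 1/2, Q = 1/2 ↦ 0  <
P = 1/2, Q = 1 ↦ 1  ≥
P = 1, Q = 0 ↦ 0  <
P = 1, Q = 1/2 ↦ 1/2  <
P = 1, Q = 1 ↦ 1  ≥
So 4 of the 9 assignments meet the threshold.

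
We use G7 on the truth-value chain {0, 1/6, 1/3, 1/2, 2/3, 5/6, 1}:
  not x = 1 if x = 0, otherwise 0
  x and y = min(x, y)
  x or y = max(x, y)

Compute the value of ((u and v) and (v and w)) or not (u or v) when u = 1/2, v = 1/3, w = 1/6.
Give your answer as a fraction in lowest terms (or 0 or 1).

1/6

u and v = 1/2 and 1/3 = 1/3
v and w = 1/3 and 1/6 = 1/6
(u and v) and (v and w) = 1/3 and 1/6 = 1/6
u or v = 1/2 or 1/3 = 1/2
not (u or v) = not 1/2 = 0
((u and v) and (v and w)) or not (u or v) = 1/6 or 0 = 1/6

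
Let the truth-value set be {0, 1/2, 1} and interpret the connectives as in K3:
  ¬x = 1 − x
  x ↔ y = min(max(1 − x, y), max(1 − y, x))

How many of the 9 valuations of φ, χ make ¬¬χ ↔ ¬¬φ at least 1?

2

φ = 0, χ = 0 ↦ 1  ≥
φ = 0, χ = 1/2 ↦ 1/2  <
φ = 0, χ = 1 ↦ 0  <
φ = 1/2, χ = 0 ↦ 1/2  <
φ = 1/2, χ = 1/2 ↦ 1/2  <
φ = 1/2, χ = 1 ↦ 1/2  <
φ = 1, χ = 0 ↦ 0  <
φ = 1, χ = 1/2 ↦ 1/2  <
φ = 1, χ = 1 ↦ 1  ≥
So 2 of the 9 assignments meet the threshold.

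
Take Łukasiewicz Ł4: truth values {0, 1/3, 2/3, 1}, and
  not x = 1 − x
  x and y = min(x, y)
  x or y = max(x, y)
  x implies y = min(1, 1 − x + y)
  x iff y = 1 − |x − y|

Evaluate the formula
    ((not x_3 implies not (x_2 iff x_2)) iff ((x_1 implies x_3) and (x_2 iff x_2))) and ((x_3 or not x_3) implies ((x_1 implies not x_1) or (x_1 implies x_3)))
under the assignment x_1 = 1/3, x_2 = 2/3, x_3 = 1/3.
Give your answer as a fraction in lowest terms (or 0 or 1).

not x_3 = not 1/3 = 2/3
x_2 iff x_2 = 2/3 iff 2/3 = 1
not (x_2 iff x_2) = not 1 = 0
not x_3 implies not (x_2 iff x_2) = 2/3 implies 0 = 1/3
x_1 implies x_3 = 1/3 implies 1/3 = 1
x_2 iff x_2 = 2/3 iff 2/3 = 1
(x_1 implies x_3) and (x_2 iff x_2) = 1 and 1 = 1
(not x_3 implies not (x_2 iff x_2)) iff ((x_1 implies x_3) and (x_2 iff x_2)) = 1/3 iff 1 = 1/3
not x_3 = not 1/3 = 2/3
x_3 or not x_3 = 1/3 or 2/3 = 2/3
not x_1 = not 1/3 = 2/3
x_1 implies not x_1 = 1/3 implies 2/3 = 1
x_1 implies x_3 = 1/3 implies 1/3 = 1
(x_1 implies not x_1) or (x_1 implies x_3) = 1 or 1 = 1
(x_3 or not x_3) implies ((x_1 implies not x_1) or (x_1 implies x_3)) = 2/3 implies 1 = 1
((not x_3 implies not (x_2 iff x_2)) iff ((x_1 implies x_3) and (x_2 iff x_2))) and ((x_3 or not x_3) implies ((x_1 implies not x_1) or (x_1 implies x_3))) = 1/3 and 1 = 1/3

1/3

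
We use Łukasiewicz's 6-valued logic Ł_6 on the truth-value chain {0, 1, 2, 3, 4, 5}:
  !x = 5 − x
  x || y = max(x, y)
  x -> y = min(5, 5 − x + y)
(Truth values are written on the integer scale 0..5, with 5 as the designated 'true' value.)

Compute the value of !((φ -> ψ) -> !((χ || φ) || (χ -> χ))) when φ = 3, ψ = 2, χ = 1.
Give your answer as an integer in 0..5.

φ -> ψ = 3 -> 2 = 4
χ || φ = 1 || 3 = 3
χ -> χ = 1 -> 1 = 5
(χ || φ) || (χ -> χ) = 3 || 5 = 5
!((χ || φ) || (χ -> χ)) = !5 = 0
(φ -> ψ) -> !((χ || φ) || (χ -> χ)) = 4 -> 0 = 1
!((φ -> ψ) -> !((χ || φ) || (χ -> χ))) = !1 = 4

4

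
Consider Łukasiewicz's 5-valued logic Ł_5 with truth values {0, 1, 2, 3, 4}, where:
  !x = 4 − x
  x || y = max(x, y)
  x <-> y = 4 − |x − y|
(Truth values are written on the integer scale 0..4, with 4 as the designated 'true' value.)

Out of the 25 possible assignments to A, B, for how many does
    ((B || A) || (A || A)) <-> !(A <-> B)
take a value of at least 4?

value 4: 9 assignments (counts)
value 3: 7 assignments
value 2: 5 assignments
value 1: 3 assignments
value 0: 1 assignment
So 9 of the 25 assignments meet the threshold.

9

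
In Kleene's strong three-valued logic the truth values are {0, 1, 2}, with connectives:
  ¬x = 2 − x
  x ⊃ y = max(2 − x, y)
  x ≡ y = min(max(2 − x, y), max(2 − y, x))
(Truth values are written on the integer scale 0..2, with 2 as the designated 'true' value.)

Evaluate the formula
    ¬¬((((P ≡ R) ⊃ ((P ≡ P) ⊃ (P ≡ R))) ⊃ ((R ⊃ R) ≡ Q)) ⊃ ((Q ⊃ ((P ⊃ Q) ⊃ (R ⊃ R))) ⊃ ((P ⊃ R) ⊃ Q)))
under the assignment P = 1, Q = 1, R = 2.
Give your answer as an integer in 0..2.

1

P ≡ R = 1 ≡ 2 = 1
P ≡ P = 1 ≡ 1 = 1
P ≡ R = 1 ≡ 2 = 1
(P ≡ P) ⊃ (P ≡ R) = 1 ⊃ 1 = 1
(P ≡ R) ⊃ ((P ≡ P) ⊃ (P ≡ R)) = 1 ⊃ 1 = 1
R ⊃ R = 2 ⊃ 2 = 2
(R ⊃ R) ≡ Q = 2 ≡ 1 = 1
((P ≡ R) ⊃ ((P ≡ P) ⊃ (P ≡ R))) ⊃ ((R ⊃ R) ≡ Q) = 1 ⊃ 1 = 1
P ⊃ Q = 1 ⊃ 1 = 1
R ⊃ R = 2 ⊃ 2 = 2
(P ⊃ Q) ⊃ (R ⊃ R) = 1 ⊃ 2 = 2
Q ⊃ ((P ⊃ Q) ⊃ (R ⊃ R)) = 1 ⊃ 2 = 2
P ⊃ R = 1 ⊃ 2 = 2
(P ⊃ R) ⊃ Q = 2 ⊃ 1 = 1
(Q ⊃ ((P ⊃ Q) ⊃ (R ⊃ R))) ⊃ ((P ⊃ R) ⊃ Q) = 2 ⊃ 1 = 1
(((P ≡ R) ⊃ ((P ≡ P) ⊃ (P ≡ R))) ⊃ ((R ⊃ R) ≡ Q)) ⊃ ((Q ⊃ ((P ⊃ Q) ⊃ (R ⊃ R))) ⊃ ((P ⊃ R) ⊃ Q)) = 1 ⊃ 1 = 1
¬((((P ≡ R) ⊃ ((P ≡ P) ⊃ (P ≡ R))) ⊃ ((R ⊃ R) ≡ Q)) ⊃ ((Q ⊃ ((P ⊃ Q) ⊃ (R ⊃ R))) ⊃ ((P ⊃ R) ⊃ Q))) = ¬1 = 1
¬¬((((P ≡ R) ⊃ ((P ≡ P) ⊃ (P ≡ R))) ⊃ ((R ⊃ R) ≡ Q)) ⊃ ((Q ⊃ ((P ⊃ Q) ⊃ (R ⊃ R))) ⊃ ((P ⊃ R) ⊃ Q))) = ¬1 = 1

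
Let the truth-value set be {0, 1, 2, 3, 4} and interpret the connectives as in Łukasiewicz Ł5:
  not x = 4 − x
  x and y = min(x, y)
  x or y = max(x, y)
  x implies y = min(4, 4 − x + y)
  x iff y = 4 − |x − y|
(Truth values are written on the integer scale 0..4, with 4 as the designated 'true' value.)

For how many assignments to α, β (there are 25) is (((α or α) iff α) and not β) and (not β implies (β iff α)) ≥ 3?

6

value 4: 1 assignment (counts)
value 3: 5 assignments (counts)
value 2: 7 assignments
value 1: 6 assignments
value 0: 6 assignments
So 6 of the 25 assignments meet the threshold.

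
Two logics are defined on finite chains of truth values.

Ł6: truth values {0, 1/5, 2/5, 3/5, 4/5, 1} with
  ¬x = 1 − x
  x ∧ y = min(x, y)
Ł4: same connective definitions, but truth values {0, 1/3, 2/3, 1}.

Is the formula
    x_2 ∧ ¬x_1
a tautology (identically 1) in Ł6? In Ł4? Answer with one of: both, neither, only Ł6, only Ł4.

neither

In Ł6: at x_1 = 0, x_2 = 0 the value is 0 — not a tautology.
In Ł4: at x_1 = 0, x_2 = 0 the value is 0 — not a tautology.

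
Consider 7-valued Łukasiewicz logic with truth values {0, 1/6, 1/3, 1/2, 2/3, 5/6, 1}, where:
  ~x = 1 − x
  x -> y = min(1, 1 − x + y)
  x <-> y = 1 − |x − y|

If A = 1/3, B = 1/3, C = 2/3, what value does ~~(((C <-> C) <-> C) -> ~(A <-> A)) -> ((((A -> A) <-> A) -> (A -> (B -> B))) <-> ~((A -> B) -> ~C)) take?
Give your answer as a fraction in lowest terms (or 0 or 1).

1

C <-> C = 2/3 <-> 2/3 = 1
(C <-> C) <-> C = 1 <-> 2/3 = 2/3
A <-> A = 1/3 <-> 1/3 = 1
~(A <-> A) = ~1 = 0
((C <-> C) <-> C) -> ~(A <-> A) = 2/3 -> 0 = 1/3
~(((C <-> C) <-> C) -> ~(A <-> A)) = ~1/3 = 2/3
~~(((C <-> C) <-> C) -> ~(A <-> A)) = ~2/3 = 1/3
A -> A = 1/3 -> 1/3 = 1
(A -> A) <-> A = 1 <-> 1/3 = 1/3
B -> B = 1/3 -> 1/3 = 1
A -> (B -> B) = 1/3 -> 1 = 1
((A -> A) <-> A) -> (A -> (B -> B)) = 1/3 -> 1 = 1
A -> B = 1/3 -> 1/3 = 1
~C = ~2/3 = 1/3
(A -> B) -> ~C = 1 -> 1/3 = 1/3
~((A -> B) -> ~C) = ~1/3 = 2/3
(((A -> A) <-> A) -> (A -> (B -> B))) <-> ~((A -> B) -> ~C) = 1 <-> 2/3 = 2/3
~~(((C <-> C) <-> C) -> ~(A <-> A)) -> ((((A -> A) <-> A) -> (A -> (B -> B))) <-> ~((A -> B) -> ~C)) = 1/3 -> 2/3 = 1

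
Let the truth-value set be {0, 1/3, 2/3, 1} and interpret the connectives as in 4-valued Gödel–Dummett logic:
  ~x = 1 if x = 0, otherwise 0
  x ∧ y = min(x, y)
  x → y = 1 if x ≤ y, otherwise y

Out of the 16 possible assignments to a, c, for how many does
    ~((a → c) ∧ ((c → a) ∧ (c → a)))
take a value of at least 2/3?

a = 0, c = 0 ↦ 0  <
a = 0, c = 1/3 ↦ 1  ≥
a = 0, c = 2/3 ↦ 1  ≥
a = 0, c = 1 ↦ 1  ≥
a = 1/3, c = 0 ↦ 1  ≥
a = 1/3, c = 1/3 ↦ 0  <
a = 1/3, c = 2/3 ↦ 0  <
a = 1/3, c = 1 ↦ 0  <
a = 2/3, c = 0 ↦ 1  ≥
a = 2/3, c = 1/3 ↦ 0  <
a = 2/3, c = 2/3 ↦ 0  <
a = 2/3, c = 1 ↦ 0  <
a = 1, c = 0 ↦ 1  ≥
a = 1, c = 1/3 ↦ 0  <
a = 1, c = 2/3 ↦ 0  <
a = 1, c = 1 ↦ 0  <
So 6 of the 16 assignments meet the threshold.

6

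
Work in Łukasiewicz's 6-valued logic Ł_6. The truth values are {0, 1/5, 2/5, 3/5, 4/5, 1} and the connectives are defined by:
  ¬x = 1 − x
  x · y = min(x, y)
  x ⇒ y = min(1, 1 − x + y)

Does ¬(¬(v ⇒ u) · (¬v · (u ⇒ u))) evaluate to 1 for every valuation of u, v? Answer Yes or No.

No

Counterexample: take u = 0, v = 1/5.
v ⇒ u = 1/5 ⇒ 0 = 4/5
¬(v ⇒ u) = ¬4/5 = 1/5
¬v = ¬1/5 = 4/5
u ⇒ u = 0 ⇒ 0 = 1
¬v · (u ⇒ u) = 4/5 · 1 = 4/5
¬(v ⇒ u) · (¬v · (u ⇒ u)) = 1/5 · 4/5 = 1/5
¬(¬(v ⇒ u) · (¬v · (u ⇒ u))) = ¬1/5 = 4/5
This gives 4/5 ≠ 1.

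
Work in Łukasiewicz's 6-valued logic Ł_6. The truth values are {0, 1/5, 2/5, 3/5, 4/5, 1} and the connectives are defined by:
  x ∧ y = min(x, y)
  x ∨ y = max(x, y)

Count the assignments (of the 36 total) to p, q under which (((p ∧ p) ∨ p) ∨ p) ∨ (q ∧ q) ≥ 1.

11

value 1: 11 assignments (counts)
value 4/5: 9 assignments
value 3/5: 7 assignments
value 2/5: 5 assignments
value 1/5: 3 assignments
value 0: 1 assignment
So 11 of the 36 assignments meet the threshold.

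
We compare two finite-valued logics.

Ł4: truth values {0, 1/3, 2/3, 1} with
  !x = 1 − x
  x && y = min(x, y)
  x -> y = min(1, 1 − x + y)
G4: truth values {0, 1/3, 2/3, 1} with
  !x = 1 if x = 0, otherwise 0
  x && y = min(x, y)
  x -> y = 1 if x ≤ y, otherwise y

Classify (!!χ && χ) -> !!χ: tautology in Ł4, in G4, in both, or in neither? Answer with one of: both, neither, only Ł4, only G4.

both

In Ł4: every assignment gives 1 — tautology.
In G4: every assignment gives 1 — tautology.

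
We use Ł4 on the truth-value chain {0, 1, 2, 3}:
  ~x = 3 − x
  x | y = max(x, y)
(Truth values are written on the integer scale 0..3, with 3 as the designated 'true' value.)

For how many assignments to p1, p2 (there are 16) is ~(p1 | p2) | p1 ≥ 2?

p1 = 0, p2 = 0 ↦ 3  ≥
p1 = 0, p2 = 1 ↦ 2  ≥
p1 = 0, p2 = 2 ↦ 1  <
p1 = 0, p2 = 3 ↦ 0  <
p1 = 1, p2 = 0 ↦ 2  ≥
p1 = 1, p2 = 1 ↦ 2  ≥
p1 = 1, p2 = 2 ↦ 1  <
p1 = 1, p2 = 3 ↦ 1  <
p1 = 2, p2 = 0 ↦ 2  ≥
p1 = 2, p2 = 1 ↦ 2  ≥
p1 = 2, p2 = 2 ↦ 2  ≥
p1 = 2, p2 = 3 ↦ 2  ≥
p1 = 3, p2 = 0 ↦ 3  ≥
p1 = 3, p2 = 1 ↦ 3  ≥
p1 = 3, p2 = 2 ↦ 3  ≥
p1 = 3, p2 = 3 ↦ 3  ≥
So 12 of the 16 assignments meet the threshold.

12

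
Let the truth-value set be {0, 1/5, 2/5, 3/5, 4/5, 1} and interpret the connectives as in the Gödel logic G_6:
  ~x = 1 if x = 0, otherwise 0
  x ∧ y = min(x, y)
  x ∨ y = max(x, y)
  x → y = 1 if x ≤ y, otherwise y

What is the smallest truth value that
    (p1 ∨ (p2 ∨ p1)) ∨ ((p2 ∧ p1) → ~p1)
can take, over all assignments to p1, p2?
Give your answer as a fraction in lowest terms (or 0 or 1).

1/5

Take p1 = 1/5, p2 = 1/5:
p2 ∨ p1 = 1/5 ∨ 1/5 = 1/5
p1 ∨ (p2 ∨ p1) = 1/5 ∨ 1/5 = 1/5
p2 ∧ p1 = 1/5 ∧ 1/5 = 1/5
~p1 = ~1/5 = 0
(p2 ∧ p1) → ~p1 = 1/5 → 0 = 0
(p1 ∨ (p2 ∨ p1)) ∨ ((p2 ∧ p1) → ~p1) = 1/5 ∨ 0 = 1/5
No assignment yields a value below 1/5, so this is the minimum.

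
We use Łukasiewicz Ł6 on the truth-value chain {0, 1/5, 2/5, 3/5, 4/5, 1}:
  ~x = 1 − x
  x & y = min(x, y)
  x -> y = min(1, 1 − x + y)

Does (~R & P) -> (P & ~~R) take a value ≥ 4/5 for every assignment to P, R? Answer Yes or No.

No

Counterexample: take P = 2/5, R = 0.
~R = ~0 = 1
~R & P = 1 & 2/5 = 2/5
~R = ~0 = 1
~~R = ~1 = 0
P & ~~R = 2/5 & 0 = 0
(~R & P) -> (P & ~~R) = 2/5 -> 0 = 3/5
This gives 3/5, which is below 4/5.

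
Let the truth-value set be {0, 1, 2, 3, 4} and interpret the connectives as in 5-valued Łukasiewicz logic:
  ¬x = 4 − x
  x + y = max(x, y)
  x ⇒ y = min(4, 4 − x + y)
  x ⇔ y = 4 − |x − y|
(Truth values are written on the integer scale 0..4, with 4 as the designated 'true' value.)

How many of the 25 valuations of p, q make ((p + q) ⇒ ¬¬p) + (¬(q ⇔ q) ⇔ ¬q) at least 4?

19

value 4: 19 assignments (counts)
value 3: 5 assignments
value 2: 1 assignment
So 19 of the 25 assignments meet the threshold.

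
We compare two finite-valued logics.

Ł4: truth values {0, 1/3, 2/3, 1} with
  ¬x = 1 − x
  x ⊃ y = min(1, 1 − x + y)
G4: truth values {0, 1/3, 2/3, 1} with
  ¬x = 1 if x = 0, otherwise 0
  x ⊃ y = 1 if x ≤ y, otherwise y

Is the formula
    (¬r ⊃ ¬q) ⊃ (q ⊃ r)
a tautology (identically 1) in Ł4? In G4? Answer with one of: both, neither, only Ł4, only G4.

In Ł4: every assignment gives 1 — tautology.
In G4: at q = 2/3, r = 1/3 the value is 1/3 — not a tautology.

only Ł4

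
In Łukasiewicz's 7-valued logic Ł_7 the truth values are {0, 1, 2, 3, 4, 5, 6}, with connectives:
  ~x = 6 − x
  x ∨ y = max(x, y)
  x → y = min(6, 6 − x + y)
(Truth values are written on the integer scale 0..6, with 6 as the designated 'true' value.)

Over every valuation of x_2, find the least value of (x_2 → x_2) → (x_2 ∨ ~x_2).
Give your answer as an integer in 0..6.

3

Take x_2 = 3:
x_2 → x_2 = 3 → 3 = 6
~x_2 = ~3 = 3
x_2 ∨ ~x_2 = 3 ∨ 3 = 3
(x_2 → x_2) → (x_2 ∨ ~x_2) = 6 → 3 = 3
No assignment yields a value below 3, so this is the minimum.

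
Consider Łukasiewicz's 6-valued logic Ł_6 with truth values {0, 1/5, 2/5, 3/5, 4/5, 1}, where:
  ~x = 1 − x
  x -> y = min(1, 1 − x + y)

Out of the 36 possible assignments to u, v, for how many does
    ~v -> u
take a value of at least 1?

21

value 1: 21 assignments (counts)
value 4/5: 5 assignments
value 3/5: 4 assignments
value 2/5: 3 assignments
value 1/5: 2 assignments
value 0: 1 assignment
So 21 of the 36 assignments meet the threshold.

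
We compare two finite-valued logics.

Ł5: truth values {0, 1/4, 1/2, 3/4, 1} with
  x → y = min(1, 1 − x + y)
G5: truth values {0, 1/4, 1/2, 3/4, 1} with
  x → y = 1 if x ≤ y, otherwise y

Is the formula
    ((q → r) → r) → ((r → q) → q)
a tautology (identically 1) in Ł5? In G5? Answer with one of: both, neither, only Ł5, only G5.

In Ł5: every assignment gives 1 — tautology.
In G5: at q = 1/4, r = 0 the value is 1/4 — not a tautology.

only Ł5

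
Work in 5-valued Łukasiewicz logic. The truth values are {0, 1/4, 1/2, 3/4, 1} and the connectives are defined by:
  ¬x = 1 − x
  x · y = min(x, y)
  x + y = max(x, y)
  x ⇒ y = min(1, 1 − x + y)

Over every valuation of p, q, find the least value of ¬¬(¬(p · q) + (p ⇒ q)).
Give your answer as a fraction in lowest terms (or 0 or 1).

Take p = 1, q = 1/2:
p · q = 1 · 1/2 = 1/2
¬(p · q) = ¬1/2 = 1/2
p ⇒ q = 1 ⇒ 1/2 = 1/2
¬(p · q) + (p ⇒ q) = 1/2 + 1/2 = 1/2
¬(¬(p · q) + (p ⇒ q)) = ¬1/2 = 1/2
¬¬(¬(p · q) + (p ⇒ q)) = ¬1/2 = 1/2
No assignment yields a value below 1/2, so this is the minimum.

1/2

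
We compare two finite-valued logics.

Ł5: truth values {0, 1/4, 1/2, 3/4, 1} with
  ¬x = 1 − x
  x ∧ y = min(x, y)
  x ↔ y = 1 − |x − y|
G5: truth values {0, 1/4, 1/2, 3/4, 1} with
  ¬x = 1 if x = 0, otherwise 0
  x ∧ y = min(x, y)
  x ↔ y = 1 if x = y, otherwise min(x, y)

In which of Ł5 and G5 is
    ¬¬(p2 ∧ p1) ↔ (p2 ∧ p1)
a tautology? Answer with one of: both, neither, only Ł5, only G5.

only Ł5

In Ł5: every assignment gives 1 — tautology.
In G5: at p1 = 1/4, p2 = 1/4 the value is 1/4 — not a tautology.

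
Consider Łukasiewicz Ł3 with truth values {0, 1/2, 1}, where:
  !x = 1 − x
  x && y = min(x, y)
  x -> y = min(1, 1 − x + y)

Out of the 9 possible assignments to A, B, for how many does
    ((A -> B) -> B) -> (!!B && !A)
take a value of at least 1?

A = 0, B = 0 ↦ 1  ≥
A = 0, B = 1/2 ↦ 1  ≥
A = 0, B = 1 ↦ 1  ≥
A = 1/2, B = 0 ↦ 1/2  <
A = 1/2, B = 1/2 ↦ 1  ≥
A = 1/2, B = 1 ↦ 1/2  <
A = 1, B = 0 ↦ 0  <
A = 1, B = 1/2 ↦ 0  <
A = 1, B = 1 ↦ 0  <
So 4 of the 9 assignments meet the threshold.

4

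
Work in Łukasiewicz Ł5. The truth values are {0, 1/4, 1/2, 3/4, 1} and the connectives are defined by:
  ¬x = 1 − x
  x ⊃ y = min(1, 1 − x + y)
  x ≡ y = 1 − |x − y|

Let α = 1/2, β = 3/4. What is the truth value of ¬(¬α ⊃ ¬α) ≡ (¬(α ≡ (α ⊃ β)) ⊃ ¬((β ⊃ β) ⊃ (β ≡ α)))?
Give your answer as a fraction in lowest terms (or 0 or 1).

¬α = ¬1/2 = 1/2
¬α = ¬1/2 = 1/2
¬α ⊃ ¬α = 1/2 ⊃ 1/2 = 1
¬(¬α ⊃ ¬α) = ¬1 = 0
α ⊃ β = 1/2 ⊃ 3/4 = 1
α ≡ (α ⊃ β) = 1/2 ≡ 1 = 1/2
¬(α ≡ (α ⊃ β)) = ¬1/2 = 1/2
β ⊃ β = 3/4 ⊃ 3/4 = 1
β ≡ α = 3/4 ≡ 1/2 = 3/4
(β ⊃ β) ⊃ (β ≡ α) = 1 ⊃ 3/4 = 3/4
¬((β ⊃ β) ⊃ (β ≡ α)) = ¬3/4 = 1/4
¬(α ≡ (α ⊃ β)) ⊃ ¬((β ⊃ β) ⊃ (β ≡ α)) = 1/2 ⊃ 1/4 = 3/4
¬(¬α ⊃ ¬α) ≡ (¬(α ≡ (α ⊃ β)) ⊃ ¬((β ⊃ β) ⊃ (β ≡ α))) = 0 ≡ 3/4 = 1/4

1/4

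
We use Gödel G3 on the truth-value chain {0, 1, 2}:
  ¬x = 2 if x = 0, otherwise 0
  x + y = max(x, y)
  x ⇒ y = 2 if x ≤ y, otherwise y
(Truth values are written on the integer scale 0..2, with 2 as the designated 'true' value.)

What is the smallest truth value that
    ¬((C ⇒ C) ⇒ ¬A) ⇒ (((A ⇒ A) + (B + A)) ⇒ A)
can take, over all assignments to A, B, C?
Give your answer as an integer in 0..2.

Take A = 1, B = 0, C = 0:
C ⇒ C = 0 ⇒ 0 = 2
¬A = ¬1 = 0
(C ⇒ C) ⇒ ¬A = 2 ⇒ 0 = 0
¬((C ⇒ C) ⇒ ¬A) = ¬0 = 2
A ⇒ A = 1 ⇒ 1 = 2
B + A = 0 + 1 = 1
(A ⇒ A) + (B + A) = 2 + 1 = 2
((A ⇒ A) + (B + A)) ⇒ A = 2 ⇒ 1 = 1
¬((C ⇒ C) ⇒ ¬A) ⇒ (((A ⇒ A) + (B + A)) ⇒ A) = 2 ⇒ 1 = 1
No assignment yields a value below 1, so this is the minimum.

1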